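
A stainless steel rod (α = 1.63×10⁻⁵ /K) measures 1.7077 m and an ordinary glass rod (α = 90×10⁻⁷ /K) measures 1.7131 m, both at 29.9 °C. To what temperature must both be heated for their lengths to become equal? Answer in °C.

L₁(1 + α₁ΔT) = L₂(1 + α₂ΔT) ⇒ ΔT = (L₂ − L₁)/(α₁L₁ − α₂L₂)
L₂ − L₁ = 1.7131 − 1.7077 = 5.40×10⁻³ m
α₁L₁ − α₂L₂ = 1.63×10⁻⁵×1.7077 − 90×10⁻⁷×1.7131 = 1.241761×10⁻⁵ m/K
ΔT = 5.40×10⁻³ / 1.241761×10⁻⁵ = 434.866 K
T = 29.9 + 434.866 = 464.766 °C

T = 464.8 °C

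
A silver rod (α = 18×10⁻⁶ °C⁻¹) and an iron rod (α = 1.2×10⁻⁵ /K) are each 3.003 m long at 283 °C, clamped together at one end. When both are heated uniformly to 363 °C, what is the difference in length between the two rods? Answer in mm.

ΔT = 80 K
silver: ΔL = 18×10⁻⁶ × 3.003 m × 80 = 4.3243×10⁻³ m = 4.3243 mm
iron: ΔL = 1.2×10⁻⁵ × 3.003 m × 80 = 2.8829×10⁻³ m = 2.8829 mm
difference = 4.3243 − 2.8829 = 1.4414 mm

1.44 mm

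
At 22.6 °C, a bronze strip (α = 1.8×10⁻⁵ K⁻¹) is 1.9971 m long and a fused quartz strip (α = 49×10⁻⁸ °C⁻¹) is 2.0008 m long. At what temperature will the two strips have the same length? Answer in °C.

T = 128.4 °C

Equal length when α₁L₁ΔT − α₂L₂ΔT = L₂ − L₁ = 3.70×10⁻³ m
α₁L₁ = 3.59478×10⁻⁵, α₂L₂ = 9.80392×10⁻⁷ → Δ(αL) = 3.4967408×10⁻⁵ m/K
ΔT = 3.70×10⁻³ / 3.4967408×10⁻⁵ = 105.813 K, so T = 22.6 + 105.813 = 128.413 °C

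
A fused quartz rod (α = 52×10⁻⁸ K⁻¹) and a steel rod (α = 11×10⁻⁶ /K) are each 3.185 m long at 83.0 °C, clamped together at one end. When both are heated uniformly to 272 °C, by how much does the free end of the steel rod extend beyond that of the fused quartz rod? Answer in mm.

ΔT = 189.0 K
fused quartz: ΔL = 52×10⁻⁸ × 3.185 m × 189.0 = 3.1302×10⁻⁴ m = 0.31302 mm
steel: ΔL = 11×10⁻⁶ × 3.185 m × 189.0 = 6.6216×10⁻³ m = 6.6216 mm
difference = 6.6216 − 0.31302 = 6.30858 mm

6.31 mm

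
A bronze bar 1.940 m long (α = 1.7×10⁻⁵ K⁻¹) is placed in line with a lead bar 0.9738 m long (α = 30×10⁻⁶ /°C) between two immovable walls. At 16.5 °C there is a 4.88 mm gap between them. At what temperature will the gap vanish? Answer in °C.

α₁L₁ = 3.298×10⁻⁵ m/K, α₂L₂ = 2.9214×10⁻⁵ m/K → total 6.2194×10⁻⁵ m/K
ΔT = g/(α₁L₁+α₂L₂) = 4.88×10⁻³ / 6.2194×10⁻⁵ = 78.464 K
T = 16.5 + 78.464 = 94.964 °C

T = 95.0 °C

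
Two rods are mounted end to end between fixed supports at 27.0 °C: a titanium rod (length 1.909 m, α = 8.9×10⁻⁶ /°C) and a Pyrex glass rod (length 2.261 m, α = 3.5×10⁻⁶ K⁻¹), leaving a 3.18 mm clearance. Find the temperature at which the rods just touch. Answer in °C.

T = 155 °C

α₁L₁ = 1.69901×10⁻⁵ m/K, α₂L₂ = 7.9135×10⁻⁶ m/K → total 2.49036×10⁻⁵ m/K
ΔT = g/(α₁L₁+α₂L₂) = 3.18×10⁻³ / 2.49036×10⁻⁵ = 127.69 K
T = 27.0 + 127.69 = 154.69 °C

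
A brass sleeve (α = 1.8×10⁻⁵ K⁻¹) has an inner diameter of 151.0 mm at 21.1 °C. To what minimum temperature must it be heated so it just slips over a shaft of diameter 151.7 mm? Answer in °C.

Required Δd = 151.7 − 151.0 = 0.7 mm
Δd = αd₀ΔT ⇒ ΔT = Δd/(αd₀) = 0.7 / (1.8×10⁻⁵ × 151.0) = 257.54 K
T_min = 21.1 + 257.54 = 278.64 °C

T = 279 °C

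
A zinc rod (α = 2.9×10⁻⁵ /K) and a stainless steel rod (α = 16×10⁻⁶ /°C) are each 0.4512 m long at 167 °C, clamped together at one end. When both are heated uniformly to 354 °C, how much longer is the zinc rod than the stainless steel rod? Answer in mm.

1.10 mm

ΔT = 187 K
zinc: ΔL = 2.9×10⁻⁵ × 0.4512 m × 187 = 2.4469×10⁻³ m = 2.4469 mm
stainless steel: ΔL = 16×10⁻⁶ × 0.4512 m × 187 = 1.3500×10⁻³ m = 1.3500 mm
difference = 2.4469 − 1.3500 = 1.0969 mm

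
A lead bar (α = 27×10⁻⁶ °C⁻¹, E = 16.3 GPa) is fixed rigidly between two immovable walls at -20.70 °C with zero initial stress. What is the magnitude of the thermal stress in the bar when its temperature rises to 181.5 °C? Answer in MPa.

σ = 89.0 MPa

Fully constrained: the free strain ε = αΔT is blocked, so σ = Eε = EαΔT.
|ΔT| = 202.20 K
σ = 16.3×10⁹ × 27×10⁻⁶ × 202.20 = 8.90×10⁷ Pa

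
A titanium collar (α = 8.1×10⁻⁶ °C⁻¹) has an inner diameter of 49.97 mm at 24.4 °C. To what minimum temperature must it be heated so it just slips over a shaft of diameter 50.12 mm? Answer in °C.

Required Δd = 50.12 − 49.97 = 0.15 mm
Δd = αd₀ΔT ⇒ ΔT = Δd/(αd₀) = 0.15 / (8.1×10⁻⁶ × 49.97) = 370.59 K
T_min = 24.4 + 370.59 = 394.99 °C

T = 395 °C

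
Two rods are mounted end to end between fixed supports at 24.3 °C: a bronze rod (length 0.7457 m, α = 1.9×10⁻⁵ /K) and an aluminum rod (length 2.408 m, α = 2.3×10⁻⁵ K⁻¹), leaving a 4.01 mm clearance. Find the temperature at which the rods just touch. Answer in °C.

T = 82.0 °C

Gap closes when ΔL₁ + ΔL₂ = 4.01 mm = 4.01×10⁻³ m
(α₁L₁ + α₂L₂)ΔT = g
α₁L₁ + α₂L₂ = 1.9×10⁻⁵×0.7457 + 2.3×10⁻⁵×2.408 = 6.95523×10⁻⁵ m/K
ΔT = 4.01×10⁻³ / 6.95523×10⁻⁵ = 57.654 K
T = 24.3 + 57.654 = 81.954 °C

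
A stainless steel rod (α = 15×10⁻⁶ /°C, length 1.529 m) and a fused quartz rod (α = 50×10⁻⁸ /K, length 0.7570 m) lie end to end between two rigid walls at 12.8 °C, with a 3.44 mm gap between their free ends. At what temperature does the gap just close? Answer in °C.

T = 160 °C

α₁L₁ = 2.2935×10⁻⁵ m/K, α₂L₂ = 3.785×10⁻⁷ m/K → total 2.33135×10⁻⁵ m/K
ΔT = g/(α₁L₁+α₂L₂) = 3.44×10⁻³ / 2.33135×10⁻⁵ = 147.55 K
T = 12.8 + 147.55 = 160.35 °C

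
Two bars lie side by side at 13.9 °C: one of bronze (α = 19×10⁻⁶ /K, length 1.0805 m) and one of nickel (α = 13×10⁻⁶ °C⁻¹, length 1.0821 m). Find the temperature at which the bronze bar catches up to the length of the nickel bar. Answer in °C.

L₁(1 + α₁ΔT) = L₂(1 + α₂ΔT) ⇒ ΔT = (L₂ − L₁)/(α₁L₁ − α₂L₂)
L₂ − L₁ = 1.0821 − 1.0805 = 1.60×10⁻³ m
α₁L₁ − α₂L₂ = 19×10⁻⁶×1.0805 − 13×10⁻⁶×1.0821 = 6.4622×10⁻⁶ m/K
ΔT = 1.60×10⁻³ / 6.4622×10⁻⁶ = 247.594 K
T = 13.9 + 247.594 = 261.494 °C

T = 261.5 °C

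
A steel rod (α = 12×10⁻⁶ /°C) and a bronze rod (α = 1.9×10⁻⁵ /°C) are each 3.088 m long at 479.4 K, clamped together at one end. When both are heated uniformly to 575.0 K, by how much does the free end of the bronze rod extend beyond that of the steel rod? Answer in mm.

2.07 mm

ΔT = 95.6 K
steel: ΔL = 12×10⁻⁶ × 3.088 m × 95.6 = 3.5426×10⁻³ m = 3.5426 mm
bronze: ΔL = 1.9×10⁻⁵ × 3.088 m × 95.6 = 5.6090×10⁻³ m = 5.6090 mm
difference = 5.6090 − 3.5426 = 2.0664 mm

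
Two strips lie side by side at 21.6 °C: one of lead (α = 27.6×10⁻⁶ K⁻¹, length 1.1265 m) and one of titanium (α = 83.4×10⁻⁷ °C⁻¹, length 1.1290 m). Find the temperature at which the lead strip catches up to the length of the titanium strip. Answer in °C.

Equal length when α₁L₁ΔT − α₂L₂ΔT = L₂ − L₁ = 2.50×10⁻³ m
α₁L₁ = 3.10914×10⁻⁵, α₂L₂ = 9.41586×10⁻⁶ → Δ(αL) = 2.167554×10⁻⁵ m/K
ΔT = 2.50×10⁻³ / 2.167554×10⁻⁵ = 115.337 K, so T = 21.6 + 115.337 = 136.937 °C

T = 136.9 °C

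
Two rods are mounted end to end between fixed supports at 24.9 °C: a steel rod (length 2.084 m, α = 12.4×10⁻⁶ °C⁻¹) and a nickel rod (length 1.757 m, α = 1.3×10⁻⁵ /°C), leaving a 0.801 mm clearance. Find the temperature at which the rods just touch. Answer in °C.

T = 41.4 °C

α₁L₁ = 2.58416×10⁻⁵ m/K, α₂L₂ = 2.2841×10⁻⁵ m/K → total 4.86826×10⁻⁵ m/K
ΔT = g/(α₁L₁+α₂L₂) = 8.01×10⁻⁴ / 4.86826×10⁻⁵ = 16.454 K
T = 24.9 + 16.454 = 41.354 °C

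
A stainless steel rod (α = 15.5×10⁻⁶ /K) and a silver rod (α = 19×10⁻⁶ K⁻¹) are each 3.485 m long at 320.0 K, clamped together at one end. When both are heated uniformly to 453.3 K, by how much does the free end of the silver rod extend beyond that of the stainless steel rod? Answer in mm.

ΔT = 133.3 K
stainless steel: ΔL = 15.5×10⁻⁶ × 3.485 m × 133.3 = 7.2005×10⁻³ m = 7.2005 mm
silver: ΔL = 19×10⁻⁶ × 3.485 m × 133.3 = 8.8265×10⁻³ m = 8.8265 mm
difference = 8.8265 − 7.2005 = 1.6260 mm

1.63 mm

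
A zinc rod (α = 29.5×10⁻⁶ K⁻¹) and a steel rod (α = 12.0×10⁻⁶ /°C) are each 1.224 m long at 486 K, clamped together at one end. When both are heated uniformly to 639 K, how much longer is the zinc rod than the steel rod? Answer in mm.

3.28 mm

ΔT = 153 K
zinc: ΔL = 29.5×10⁻⁶ × 1.224 m × 153 = 5.5245×10⁻³ m = 5.5245 mm
steel: ΔL = 12.0×10⁻⁶ × 1.224 m × 153 = 2.2473×10⁻³ m = 2.2473 mm
difference = 5.5245 − 2.2473 = 3.2772 mm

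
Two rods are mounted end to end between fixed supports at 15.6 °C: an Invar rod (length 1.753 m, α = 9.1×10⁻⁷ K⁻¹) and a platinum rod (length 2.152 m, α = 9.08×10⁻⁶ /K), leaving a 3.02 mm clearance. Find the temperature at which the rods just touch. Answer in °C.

T = 158 °C

Gap closes when ΔL₁ + ΔL₂ = 3.02 mm = 3.02×10⁻³ m
(α₁L₁ + α₂L₂)ΔT = g
α₁L₁ + α₂L₂ = 9.1×10⁻⁷×1.753 + 9.08×10⁻⁶×2.152 = 2.113539×10⁻⁵ m/K
ΔT = 3.02×10⁻³ / 2.113539×10⁻⁵ = 142.89 K
T = 15.6 + 142.89 = 158.49 °C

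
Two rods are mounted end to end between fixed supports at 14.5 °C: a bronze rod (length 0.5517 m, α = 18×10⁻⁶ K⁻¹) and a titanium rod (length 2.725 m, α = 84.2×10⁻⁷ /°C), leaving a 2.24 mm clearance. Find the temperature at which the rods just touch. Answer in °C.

α₁L₁ = 9.9306×10⁻⁶ m/K, α₂L₂ = 2.29445×10⁻⁵ m/K → total 3.28751×10⁻⁵ m/K
ΔT = g/(α₁L₁+α₂L₂) = 2.24×10⁻³ / 3.28751×10⁻⁵ = 68.137 K
T = 14.5 + 68.137 = 82.637 °C

T = 82.6 °C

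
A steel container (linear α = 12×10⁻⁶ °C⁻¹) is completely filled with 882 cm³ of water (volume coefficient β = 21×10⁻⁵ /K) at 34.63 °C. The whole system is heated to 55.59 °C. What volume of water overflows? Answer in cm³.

The container also expands: β_container ≈ 3α = 3.6×10⁻⁵ /K
Net overflow = V₀(β_liq − 3α_cont)ΔT
β − 3α = 2.10×10⁻⁴ − 3.6×10⁻⁵ = 1.74×10⁻⁴ /K; ΔT = 20.96 K
ΔV = 882 × 1.74×10⁻⁴ × 20.96 = 3.22 cm³

3.22 cm³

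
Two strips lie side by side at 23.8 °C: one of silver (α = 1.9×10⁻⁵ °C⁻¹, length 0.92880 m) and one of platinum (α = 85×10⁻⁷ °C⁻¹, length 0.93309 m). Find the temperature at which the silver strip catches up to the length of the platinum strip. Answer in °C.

T = 465.3 °C

Equal length when α₁L₁ΔT − α₂L₂ΔT = L₂ − L₁ = 4.29×10⁻³ m
α₁L₁ = 1.76472×10⁻⁵, α₂L₂ = 7.931265×10⁻⁶ → Δ(αL) = 9.715935×10⁻⁶ m/K
ΔT = 4.29×10⁻³ / 9.715935×10⁻⁶ = 441.543 K, so T = 23.8 + 441.543 = 465.343 °C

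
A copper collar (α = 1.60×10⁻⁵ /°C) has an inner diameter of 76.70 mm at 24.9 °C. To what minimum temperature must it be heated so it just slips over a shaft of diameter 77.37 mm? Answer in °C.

T = 571 °C

Required Δd = 77.37 − 76.70 = 0.67 mm
Δd = αd₀ΔT ⇒ ΔT = Δd/(αd₀) = 0.67 / (1.60×10⁻⁵ × 76.70) = 545.96 K
T_min = 24.9 + 545.96 = 570.86 °C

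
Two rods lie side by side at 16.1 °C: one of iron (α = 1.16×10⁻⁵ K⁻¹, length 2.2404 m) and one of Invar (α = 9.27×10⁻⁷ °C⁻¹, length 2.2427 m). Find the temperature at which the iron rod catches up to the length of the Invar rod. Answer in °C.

T = 112.3 °C

L₁(1 + α₁ΔT) = L₂(1 + α₂ΔT) ⇒ ΔT = (L₂ − L₁)/(α₁L₁ − α₂L₂)
L₂ − L₁ = 2.2427 − 2.2404 = 2.30×10⁻³ m
α₁L₁ − α₂L₂ = 1.16×10⁻⁵×2.2404 − 9.27×10⁻⁷×2.2427 = 2.39096571×10⁻⁵ m/K
ΔT = 2.30×10⁻³ / 2.39096571×10⁻⁵ = 96.195 K
T = 16.1 + 96.195 = 112.295 °C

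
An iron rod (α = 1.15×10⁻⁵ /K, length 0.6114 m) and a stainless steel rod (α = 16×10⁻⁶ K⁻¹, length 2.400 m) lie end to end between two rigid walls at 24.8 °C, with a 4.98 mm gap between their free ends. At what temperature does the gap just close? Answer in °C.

α₁L₁ = 7.0311×10⁻⁶ m/K, α₂L₂ = 3.840×10⁻⁵ m/K → total 4.54311×10⁻⁵ m/K
ΔT = g/(α₁L₁+α₂L₂) = 4.98×10⁻³ / 4.54311×10⁻⁵ = 109.62 K
T = 24.8 + 109.62 = 134.42 °C

T = 134 °C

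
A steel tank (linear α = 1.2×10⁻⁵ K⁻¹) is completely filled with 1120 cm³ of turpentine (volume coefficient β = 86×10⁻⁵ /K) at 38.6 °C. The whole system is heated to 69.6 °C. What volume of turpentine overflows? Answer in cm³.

28.6 cm³

The tank also expands: β_container ≈ 3α = 3.6×10⁻⁵ /K
Net overflow = V₀(β_liq − 3α_cont)ΔT
β − 3α = 8.60×10⁻⁴ − 3.6×10⁻⁵ = 8.24×10⁻⁴ /K; ΔT = 31.0 K
ΔV = 1120 × 8.24×10⁻⁴ × 31.0 = 28.6 cm³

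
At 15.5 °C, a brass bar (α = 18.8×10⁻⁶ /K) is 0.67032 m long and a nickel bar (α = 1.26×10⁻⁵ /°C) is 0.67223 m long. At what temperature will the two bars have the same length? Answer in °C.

L₁(1 + α₁ΔT) = L₂(1 + α₂ΔT) ⇒ ΔT = (L₂ − L₁)/(α₁L₁ − α₂L₂)
L₂ − L₁ = 0.67223 − 0.67032 = 1.91×10⁻³ m
α₁L₁ − α₂L₂ = 18.8×10⁻⁶×0.67032 − 1.26×10⁻⁵×0.67223 = 4.131918×10⁻⁶ m/K
ΔT = 1.91×10⁻³ / 4.131918×10⁻⁶ = 462.255 K
T = 15.5 + 462.255 = 477.755 °C

T = 477.8 °C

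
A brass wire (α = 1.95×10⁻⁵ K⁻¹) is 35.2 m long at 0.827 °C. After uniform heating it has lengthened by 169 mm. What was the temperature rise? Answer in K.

ΔT = 246 K

ΔL = αL₀ΔT ⇒ ΔT = ΔL / (αL₀)
ΔT = 169×10⁻³ m / (1.95×10⁻⁵ × 35.2 m) = 246.21 K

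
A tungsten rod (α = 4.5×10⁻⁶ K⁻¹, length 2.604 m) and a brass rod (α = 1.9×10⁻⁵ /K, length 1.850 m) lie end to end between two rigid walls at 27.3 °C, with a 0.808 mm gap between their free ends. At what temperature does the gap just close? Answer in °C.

T = 44.5 °C

α₁L₁ = 1.1718×10⁻⁵ m/K, α₂L₂ = 3.515×10⁻⁵ m/K → total 4.6868×10⁻⁵ m/K
ΔT = g/(α₁L₁+α₂L₂) = 8.08×10⁻⁴ / 4.6868×10⁻⁵ = 17.240 K
T = 27.3 + 17.240 = 44.540 °C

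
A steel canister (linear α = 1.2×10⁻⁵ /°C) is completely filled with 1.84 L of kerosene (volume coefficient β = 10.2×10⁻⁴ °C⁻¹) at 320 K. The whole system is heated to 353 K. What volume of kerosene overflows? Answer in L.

0.0597 L

The canister also expands: β_container ≈ 3α = 3.6×10⁻⁵ /K
Net overflow = V₀(β_liq − 3α_cont)ΔT
β − 3α = 1.02×10⁻³ − 3.6×10⁻⁵ = 9.84×10⁻⁴ /K; ΔT = 33 K
ΔV = 1.84 × 9.84×10⁻⁴ × 33 = 0.0597 L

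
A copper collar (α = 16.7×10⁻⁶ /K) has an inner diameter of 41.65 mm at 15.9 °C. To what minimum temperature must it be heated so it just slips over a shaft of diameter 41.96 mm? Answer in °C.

T = 462 °C

Required Δd = 41.96 − 41.65 = 0.31 mm
Δd = αd₀ΔT ⇒ ΔT = Δd/(αd₀) = 0.31 / (16.7×10⁻⁶ × 41.65) = 445.69 K
T_min = 15.9 + 445.69 = 461.59 °C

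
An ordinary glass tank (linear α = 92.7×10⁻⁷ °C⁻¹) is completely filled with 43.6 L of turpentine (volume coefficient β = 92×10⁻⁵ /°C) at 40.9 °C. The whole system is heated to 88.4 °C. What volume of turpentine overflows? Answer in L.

The tank also expands: β_container ≈ 3α = 2.781×10⁻⁵ /K
Net overflow = V₀(β_liq − 3α_cont)ΔT
β − 3α = 9.20×10⁻⁴ − 2.781×10⁻⁵ = 8.9219×10⁻⁴ /K; ΔT = 47.5 K
ΔV = 43.6 × 8.9219×10⁻⁴ × 47.5 = 1.85 L

1.85 L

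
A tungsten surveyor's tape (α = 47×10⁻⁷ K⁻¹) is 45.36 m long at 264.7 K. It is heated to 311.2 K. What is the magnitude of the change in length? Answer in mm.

|ΔT| = |311.2 − 264.7| = 46.5 K
ΔL = αL₀ΔT = (47×10⁻⁷)(45.36)(46.5) = 9.91×10⁻³ m

ΔL = 9.91 mm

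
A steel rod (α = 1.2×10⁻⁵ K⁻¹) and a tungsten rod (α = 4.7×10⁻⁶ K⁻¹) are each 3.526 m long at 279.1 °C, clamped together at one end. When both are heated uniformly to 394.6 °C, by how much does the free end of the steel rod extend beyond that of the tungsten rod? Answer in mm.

ΔT = 115.5 K
steel: ΔL = 1.2×10⁻⁵ × 3.526 m × 115.5 = 4.8870×10⁻³ m = 4.8870 mm
tungsten: ΔL = 4.7×10⁻⁶ × 3.526 m × 115.5 = 1.9141×10⁻³ m = 1.9141 mm
difference = 4.8870 − 1.9141 = 2.9729 mm

2.97 mm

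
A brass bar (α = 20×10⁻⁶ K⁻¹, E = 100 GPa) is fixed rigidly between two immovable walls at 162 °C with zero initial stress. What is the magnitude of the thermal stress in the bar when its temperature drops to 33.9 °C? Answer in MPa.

σ = 256 MPa

Fully constrained: the free strain ε = αΔT is blocked, so σ = Eε = EαΔT.
|ΔT| = 128.1 K
σ = 100×10⁹ × 20×10⁻⁶ × 128.1 = 2.56×10⁸ Pa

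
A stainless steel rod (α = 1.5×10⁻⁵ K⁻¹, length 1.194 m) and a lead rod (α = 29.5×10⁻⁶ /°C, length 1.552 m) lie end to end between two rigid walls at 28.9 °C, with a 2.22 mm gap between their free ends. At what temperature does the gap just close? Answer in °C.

T = 63.8 °C

α₁L₁ = 1.791×10⁻⁵ m/K, α₂L₂ = 4.5784×10⁻⁵ m/K → total 6.3694×10⁻⁵ m/K
ΔT = g/(α₁L₁+α₂L₂) = 2.22×10⁻³ / 6.3694×10⁻⁵ = 34.854 K
T = 28.9 + 34.854 = 63.754 °C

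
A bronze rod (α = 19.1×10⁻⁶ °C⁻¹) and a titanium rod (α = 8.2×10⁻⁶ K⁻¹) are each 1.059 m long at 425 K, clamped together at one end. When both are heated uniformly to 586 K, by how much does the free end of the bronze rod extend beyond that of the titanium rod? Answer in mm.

1.86 mm

ΔT = 161 K
bronze: ΔL = 19.1×10⁻⁶ × 1.059 m × 161 = 3.2565×10⁻³ m = 3.2565 mm
titanium: ΔL = 8.2×10⁻⁶ × 1.059 m × 161 = 1.3981×10⁻³ m = 1.3981 mm
difference = 3.2565 − 1.3981 = 1.8584 mm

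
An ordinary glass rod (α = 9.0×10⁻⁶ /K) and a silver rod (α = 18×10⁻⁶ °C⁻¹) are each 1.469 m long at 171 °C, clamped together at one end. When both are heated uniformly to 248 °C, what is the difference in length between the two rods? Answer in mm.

1.02 mm

ΔT = 77 K
ordinary glass: ΔL = 9.0×10⁻⁶ × 1.469 m × 77 = 1.0180×10⁻³ m = 1.0180 mm
silver: ΔL = 18×10⁻⁶ × 1.469 m × 77 = 2.0360×10⁻³ m = 2.0360 mm
difference = 2.0360 − 1.0180 = 1.018 mm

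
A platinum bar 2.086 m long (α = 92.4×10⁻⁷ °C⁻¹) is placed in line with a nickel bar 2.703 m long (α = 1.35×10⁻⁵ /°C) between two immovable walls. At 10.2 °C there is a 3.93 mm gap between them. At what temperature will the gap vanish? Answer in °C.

α₁L₁ = 1.927464×10⁻⁵ m/K, α₂L₂ = 3.64905×10⁻⁵ m/K → total 5.576514×10⁻⁵ m/K
ΔT = g/(α₁L₁+α₂L₂) = 3.93×10⁻³ / 5.576514×10⁻⁵ = 70.474 K
T = 10.2 + 70.474 = 80.674 °C

T = 80.7 °C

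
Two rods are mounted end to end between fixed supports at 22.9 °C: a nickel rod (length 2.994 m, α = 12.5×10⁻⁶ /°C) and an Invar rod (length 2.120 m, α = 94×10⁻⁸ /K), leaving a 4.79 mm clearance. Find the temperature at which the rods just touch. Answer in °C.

T = 144 °C

α₁L₁ = 3.7425×10⁻⁵ m/K, α₂L₂ = 1.9928×10⁻⁶ m/K → total 3.94178×10⁻⁵ m/K
ΔT = g/(α₁L₁+α₂L₂) = 4.79×10⁻³ / 3.94178×10⁻⁵ = 121.52 K
T = 22.9 + 121.52 = 144.42 °C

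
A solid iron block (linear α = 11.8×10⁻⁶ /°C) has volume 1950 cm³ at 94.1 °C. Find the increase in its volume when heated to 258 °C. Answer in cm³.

ΔV = 11.3 cm³

Isotropic solid: β ≈ 3α = 3.5×10⁻⁵ /K; ΔT = 163.9 K
ΔV = 3αV₀ΔT = 3(11.8×10⁻⁶)(1950)(163.9) = 11.3 cm³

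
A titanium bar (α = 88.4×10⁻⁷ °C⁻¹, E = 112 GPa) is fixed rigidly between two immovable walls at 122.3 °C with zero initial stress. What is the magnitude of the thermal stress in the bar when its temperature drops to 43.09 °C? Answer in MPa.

Fully constrained: the free strain ε = αΔT is blocked, so σ = Eε = EαΔT.
|ΔT| = 79.21 K
σ = 112×10⁹ × 88.4×10⁻⁷ × 79.21 = 7.84×10⁷ Pa

σ = 78.4 MPa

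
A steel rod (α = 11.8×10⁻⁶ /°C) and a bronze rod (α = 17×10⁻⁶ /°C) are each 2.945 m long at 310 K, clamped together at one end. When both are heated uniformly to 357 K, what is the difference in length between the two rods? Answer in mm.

0.720 mm

ΔT = 47 K
steel: ΔL = 11.8×10⁻⁶ × 2.945 m × 47 = 1.6333×10⁻³ m = 1.6333 mm
bronze: ΔL = 17×10⁻⁶ × 2.945 m × 47 = 2.3531×10⁻³ m = 2.3531 mm
difference = 2.3531 − 1.6333 = 0.7198 mm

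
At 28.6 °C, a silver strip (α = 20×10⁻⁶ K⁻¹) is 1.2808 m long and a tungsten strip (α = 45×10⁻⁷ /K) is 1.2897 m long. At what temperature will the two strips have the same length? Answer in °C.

Equal length when α₁L₁ΔT − α₂L₂ΔT = L₂ − L₁ = 8.90×10⁻³ m
α₁L₁ = 2.5616×10⁻⁵, α₂L₂ = 5.80365×10⁻⁶ → Δ(αL) = 1.981235×10⁻⁵ m/K
ΔT = 8.90×10⁻³ / 1.981235×10⁻⁵ = 449.215 K, so T = 28.6 + 449.215 = 477.815 °C

T = 477.8 °C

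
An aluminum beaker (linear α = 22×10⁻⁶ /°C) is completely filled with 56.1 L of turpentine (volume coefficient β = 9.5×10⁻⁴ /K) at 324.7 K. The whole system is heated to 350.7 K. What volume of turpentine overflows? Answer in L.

The beaker also expands: β_container ≈ 3α = 6.6×10⁻⁵ /K
Net overflow = V₀(β_liq − 3α_cont)ΔT
β − 3α = 9.50×10⁻⁴ − 6.6×10⁻⁵ = 8.84×10⁻⁴ /K; ΔT = 26.0 K
ΔV = 56.1 × 8.84×10⁻⁴ × 26.0 = 1.29 L

1.29 L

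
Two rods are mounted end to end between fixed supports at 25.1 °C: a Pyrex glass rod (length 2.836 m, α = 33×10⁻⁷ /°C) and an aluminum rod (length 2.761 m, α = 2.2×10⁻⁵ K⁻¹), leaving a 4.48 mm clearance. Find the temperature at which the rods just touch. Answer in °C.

T = 89.0 °C

Gap closes when ΔL₁ + ΔL₂ = 4.48 mm = 4.48×10⁻³ m
(α₁L₁ + α₂L₂)ΔT = g
α₁L₁ + α₂L₂ = 33×10⁻⁷×2.836 + 2.2×10⁻⁵×2.761 = 7.01008×10⁻⁵ m/K
ΔT = 4.48×10⁻³ / 7.01008×10⁻⁵ = 63.908 K
T = 25.1 + 63.908 = 89.008 °C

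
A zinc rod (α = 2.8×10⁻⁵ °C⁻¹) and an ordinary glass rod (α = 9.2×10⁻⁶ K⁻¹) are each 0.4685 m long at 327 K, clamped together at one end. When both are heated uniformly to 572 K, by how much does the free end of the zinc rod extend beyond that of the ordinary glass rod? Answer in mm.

ΔT = 245 K
zinc: ΔL = 2.8×10⁻⁵ × 0.4685 m × 245 = 3.2139×10⁻³ m = 3.2139 mm
ordinary glass: ΔL = 9.2×10⁻⁶ × 0.4685 m × 245 = 1.0560×10⁻³ m = 1.0560 mm
difference = 3.2139 − 1.0560 = 2.1579 mm

2.16 mm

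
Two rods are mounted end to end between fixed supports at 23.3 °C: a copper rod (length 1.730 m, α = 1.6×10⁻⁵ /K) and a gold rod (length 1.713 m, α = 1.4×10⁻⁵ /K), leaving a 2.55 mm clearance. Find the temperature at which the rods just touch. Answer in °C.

Gap closes when ΔL₁ + ΔL₂ = 2.55 mm = 2.55×10⁻³ m
(α₁L₁ + α₂L₂)ΔT = g
α₁L₁ + α₂L₂ = 1.6×10⁻⁵×1.730 + 1.4×10⁻⁵×1.713 = 5.1662×10⁻⁵ m/K
ΔT = 2.55×10⁻³ / 5.1662×10⁻⁵ = 49.359 K
T = 23.3 + 49.359 = 72.659 °C

T = 72.7 °C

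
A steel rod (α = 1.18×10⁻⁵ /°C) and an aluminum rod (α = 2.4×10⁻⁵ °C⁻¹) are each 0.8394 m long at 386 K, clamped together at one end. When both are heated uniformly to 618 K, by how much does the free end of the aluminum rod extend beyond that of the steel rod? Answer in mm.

ΔT = 232 K
steel: ΔL = 1.18×10⁻⁵ × 0.8394 m × 232 = 2.2979×10⁻³ m = 2.2979 mm
aluminum: ΔL = 2.4×10⁻⁵ × 0.8394 m × 232 = 4.6738×10⁻³ m = 4.6738 mm
difference = 4.6738 − 2.2979 = 2.3759 mm

2.38 mm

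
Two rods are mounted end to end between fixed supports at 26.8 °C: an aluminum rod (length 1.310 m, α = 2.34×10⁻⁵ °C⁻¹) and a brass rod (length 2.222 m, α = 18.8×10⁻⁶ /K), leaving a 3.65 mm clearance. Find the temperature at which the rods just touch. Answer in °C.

T = 77.2 °C

Gap closes when ΔL₁ + ΔL₂ = 3.65 mm = 3.65×10⁻³ m
(α₁L₁ + α₂L₂)ΔT = g
α₁L₁ + α₂L₂ = 2.34×10⁻⁵×1.310 + 18.8×10⁻⁶×2.222 = 7.24276×10⁻⁵ m/K
ΔT = 3.65×10⁻³ / 7.24276×10⁻⁵ = 50.395 K
T = 26.8 + 50.395 = 77.195 °C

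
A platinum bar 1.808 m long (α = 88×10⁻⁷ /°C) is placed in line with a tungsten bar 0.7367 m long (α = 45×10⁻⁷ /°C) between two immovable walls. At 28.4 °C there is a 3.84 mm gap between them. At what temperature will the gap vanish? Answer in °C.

Gap closes when ΔL₁ + ΔL₂ = 3.84 mm = 3.84×10⁻³ m
(α₁L₁ + α₂L₂)ΔT = g
α₁L₁ + α₂L₂ = 88×10⁻⁷×1.808 + 45×10⁻⁷×0.7367 = 1.922555×10⁻⁵ m/K
ΔT = 3.84×10⁻³ / 1.922555×10⁻⁵ = 199.73 K
T = 28.4 + 199.73 = 228.13 °C

T = 228 °C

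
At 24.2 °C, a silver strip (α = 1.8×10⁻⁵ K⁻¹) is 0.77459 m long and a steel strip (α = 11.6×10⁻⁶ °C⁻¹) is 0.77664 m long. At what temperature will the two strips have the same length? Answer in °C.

T = 439.7 °C

L₁(1 + α₁ΔT) = L₂(1 + α₂ΔT) ⇒ ΔT = (L₂ − L₁)/(α₁L₁ − α₂L₂)
L₂ − L₁ = 0.77664 − 0.77459 = 2.05×10⁻³ m
α₁L₁ − α₂L₂ = 1.8×10⁻⁵×0.77459 − 11.6×10⁻⁶×0.77664 = 4.933596×10⁻⁶ m/K
ΔT = 2.05×10⁻³ / 4.933596×10⁻⁶ = 415.518 K
T = 24.2 + 415.518 = 439.718 °C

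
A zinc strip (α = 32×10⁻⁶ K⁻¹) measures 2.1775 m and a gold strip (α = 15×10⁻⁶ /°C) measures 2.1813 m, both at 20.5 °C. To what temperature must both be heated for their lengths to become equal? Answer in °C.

Equal length when α₁L₁ΔT − α₂L₂ΔT = L₂ − L₁ = 3.80×10⁻³ m
α₁L₁ = 6.968×10⁻⁵, α₂L₂ = 3.27195×10⁻⁵ → Δ(αL) = 3.69605×10⁻⁵ m/K
ΔT = 3.80×10⁻³ / 3.69605×10⁻⁵ = 102.812 K, so T = 20.5 + 102.812 = 123.312 °C

T = 123.3 °C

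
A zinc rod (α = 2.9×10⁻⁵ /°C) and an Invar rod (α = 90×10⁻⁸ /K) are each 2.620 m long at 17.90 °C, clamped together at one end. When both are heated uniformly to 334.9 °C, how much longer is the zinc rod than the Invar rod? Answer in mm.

ΔT = 317.00 K
zinc: ΔL = 2.9×10⁻⁵ × 2.620 m × 317.00 = 2.4086×10⁻² m = 24.086 mm
Invar: ΔL = 90×10⁻⁸ × 2.620 m × 317.00 = 7.4749×10⁻⁴ m = 0.74749 mm
difference = 24.086 − 0.74749 = 23.33851 mm

23.3 mm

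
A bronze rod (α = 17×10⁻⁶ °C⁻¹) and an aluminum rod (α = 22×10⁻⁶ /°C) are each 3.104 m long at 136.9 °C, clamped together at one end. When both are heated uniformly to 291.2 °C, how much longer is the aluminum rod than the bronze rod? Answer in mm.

2.39 mm

ΔT = 154.3 K
bronze: ΔL = 17×10⁻⁶ × 3.104 m × 154.3 = 8.1421×10⁻³ m = 8.1421 mm
aluminum: ΔL = 22×10⁻⁶ × 3.104 m × 154.3 = 1.0537×10⁻² m = 10.537 mm
difference = 10.537 − 8.1421 = 2.3949 mm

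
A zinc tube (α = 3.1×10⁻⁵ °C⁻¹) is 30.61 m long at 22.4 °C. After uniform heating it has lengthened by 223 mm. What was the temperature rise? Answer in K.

ΔL = αL₀ΔT ⇒ ΔT = ΔL / (αL₀)
ΔT = 223×10⁻³ m / (3.1×10⁻⁵ × 30.61 m) = 235.01 K

ΔT = 235 K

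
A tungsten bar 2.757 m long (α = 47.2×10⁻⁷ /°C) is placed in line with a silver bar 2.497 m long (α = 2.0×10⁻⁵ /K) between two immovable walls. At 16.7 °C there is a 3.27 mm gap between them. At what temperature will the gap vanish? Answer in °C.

T = 68.6 °C

Gap closes when ΔL₁ + ΔL₂ = 3.27 mm = 3.27×10⁻³ m
(α₁L₁ + α₂L₂)ΔT = g
α₁L₁ + α₂L₂ = 47.2×10⁻⁷×2.757 + 2.0×10⁻⁵×2.497 = 6.295304×10⁻⁵ m/K
ΔT = 3.27×10⁻³ / 6.295304×10⁻⁵ = 51.943 K
T = 16.7 + 51.943 = 68.643 °C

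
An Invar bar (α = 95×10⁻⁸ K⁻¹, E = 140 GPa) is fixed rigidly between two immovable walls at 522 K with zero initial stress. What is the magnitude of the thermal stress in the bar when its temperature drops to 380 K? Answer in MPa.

Fully constrained: the free strain ε = αΔT is blocked, so σ = Eε = EαΔT.
|ΔT| = 142 K
σ = 140×10⁹ × 95×10⁻⁸ × 142 = 1.89×10⁷ Pa

σ = 18.9 MPa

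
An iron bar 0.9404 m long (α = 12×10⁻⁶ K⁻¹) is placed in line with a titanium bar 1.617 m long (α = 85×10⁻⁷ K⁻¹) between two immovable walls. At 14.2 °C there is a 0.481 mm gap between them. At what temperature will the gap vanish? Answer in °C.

Gap closes when ΔL₁ + ΔL₂ = 0.481 mm = 4.81×10⁻⁴ m
(α₁L₁ + α₂L₂)ΔT = g
α₁L₁ + α₂L₂ = 12×10⁻⁶×0.9404 + 85×10⁻⁷×1.617 = 2.50293×10⁻⁵ m/K
ΔT = 4.81×10⁻⁴ / 2.50293×10⁻⁵ = 19.217 K
T = 14.2 + 19.217 = 33.417 °C

T = 33.4 °C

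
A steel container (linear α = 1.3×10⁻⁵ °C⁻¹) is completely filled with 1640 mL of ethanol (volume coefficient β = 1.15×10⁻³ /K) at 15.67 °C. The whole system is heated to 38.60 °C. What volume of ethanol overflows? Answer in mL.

The container also expands: β_container ≈ 3α = 3.9×10⁻⁵ /K
Net overflow = V₀(β_liq − 3α_cont)ΔT
β − 3α = 1.15×10⁻³ − 3.9×10⁻⁵ = 1.111×10⁻³ /K; ΔT = 22.93 K
ΔV = 1640 × 1.111×10⁻³ × 22.93 = 41.8 mL

41.8 mL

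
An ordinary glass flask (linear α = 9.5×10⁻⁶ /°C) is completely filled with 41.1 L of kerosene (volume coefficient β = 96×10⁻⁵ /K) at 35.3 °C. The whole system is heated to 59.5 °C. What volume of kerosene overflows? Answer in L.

0.926 L

The flask also expands: β_container ≈ 3α = 2.85×10⁻⁵ /K
Net overflow = V₀(β_liq − 3α_cont)ΔT
β − 3α = 9.60×10⁻⁴ − 2.85×10⁻⁵ = 9.315×10⁻⁴ /K; ΔT = 24.2 K
ΔV = 41.1 × 9.315×10⁻⁴ × 24.2 = 0.926 L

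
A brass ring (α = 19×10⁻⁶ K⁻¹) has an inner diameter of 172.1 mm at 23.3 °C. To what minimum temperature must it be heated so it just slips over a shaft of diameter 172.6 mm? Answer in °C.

T = 176 °C

Required Δd = 172.6 − 172.1 = 0.5 mm
Δd = αd₀ΔT ⇒ ΔT = Δd/(αd₀) = 0.5 / (19×10⁻⁶ × 172.1) = 152.91 K
T_min = 23.3 + 152.91 = 176.21 °C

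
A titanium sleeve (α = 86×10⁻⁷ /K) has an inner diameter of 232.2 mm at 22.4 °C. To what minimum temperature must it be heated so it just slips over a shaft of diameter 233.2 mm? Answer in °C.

Required Δd = 233.2 − 232.2 = 1.0 mm
Δd = αd₀ΔT ⇒ ΔT = Δd/(αd₀) = 1.0 / (86×10⁻⁷ × 232.2) = 500.77 K
T_min = 22.4 + 500.77 = 523.17 °C

T = 523 °C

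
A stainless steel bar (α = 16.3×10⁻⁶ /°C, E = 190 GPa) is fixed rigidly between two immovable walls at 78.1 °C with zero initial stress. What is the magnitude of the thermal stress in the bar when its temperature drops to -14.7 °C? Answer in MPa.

σ = 287 MPa

Fully constrained: the free strain ε = αΔT is blocked, so σ = Eε = EαΔT.
|ΔT| = 92.8 K
σ = 190×10⁹ × 16.3×10⁻⁶ × 92.8 = 2.87×10⁸ Pa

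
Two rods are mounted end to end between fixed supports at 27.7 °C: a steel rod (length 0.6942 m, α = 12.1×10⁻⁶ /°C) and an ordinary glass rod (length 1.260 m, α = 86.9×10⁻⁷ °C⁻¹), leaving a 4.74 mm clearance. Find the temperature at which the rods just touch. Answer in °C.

T = 273 °C

α₁L₁ = 8.39982×10⁻⁶ m/K, α₂L₂ = 1.09494×10⁻⁵ m/K → total 1.934922×10⁻⁵ m/K
ΔT = g/(α₁L₁+α₂L₂) = 4.74×10⁻³ / 1.934922×10⁻⁵ = 244.97 K
T = 27.7 + 244.97 = 272.67 °C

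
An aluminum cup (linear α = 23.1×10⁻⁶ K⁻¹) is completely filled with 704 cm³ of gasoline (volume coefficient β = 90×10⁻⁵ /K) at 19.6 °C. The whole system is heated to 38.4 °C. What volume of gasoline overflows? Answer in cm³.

11.0 cm³

The cup also expands: β_container ≈ 3α = 6.93×10⁻⁵ /K
Net overflow = V₀(β_liq − 3α_cont)ΔT
β − 3α = 9.00×10⁻⁴ − 6.93×10⁻⁵ = 8.307×10⁻⁴ /K; ΔT = 18.8 K
ΔV = 704 × 8.307×10⁻⁴ × 18.8 = 11.0 cm³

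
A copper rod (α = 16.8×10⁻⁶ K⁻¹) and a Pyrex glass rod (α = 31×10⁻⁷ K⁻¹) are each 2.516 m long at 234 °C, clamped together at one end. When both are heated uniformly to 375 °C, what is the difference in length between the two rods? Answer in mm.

4.86 mm

ΔT = 141 K
copper: ΔL = 16.8×10⁻⁶ × 2.516 m × 141 = 5.9599×10⁻³ m = 5.9599 mm
Pyrex glass: ΔL = 31×10⁻⁷ × 2.516 m × 141 = 1.0997×10⁻³ m = 1.0997 mm
difference = 5.9599 − 1.0997 = 4.8602 mm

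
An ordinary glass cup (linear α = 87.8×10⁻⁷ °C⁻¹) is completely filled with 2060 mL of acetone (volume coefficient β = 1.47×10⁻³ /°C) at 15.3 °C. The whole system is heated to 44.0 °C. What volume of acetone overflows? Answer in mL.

The cup also expands: β_container ≈ 3α = 2.634×10⁻⁵ /K
Net overflow = V₀(β_liq − 3α_cont)ΔT
β − 3α = 1.47×10⁻³ − 2.634×10⁻⁵ = 1.44366×10⁻³ /K; ΔT = 28.7 K
ΔV = 2060 × 1.44366×10⁻³ × 28.7 = 85.4 mL

85.4 mL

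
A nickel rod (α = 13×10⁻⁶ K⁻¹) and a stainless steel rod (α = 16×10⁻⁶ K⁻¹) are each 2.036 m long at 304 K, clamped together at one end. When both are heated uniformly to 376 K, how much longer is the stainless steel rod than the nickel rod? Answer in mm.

0.440 mm

ΔT = 72 K
nickel: ΔL = 13×10⁻⁶ × 2.036 m × 72 = 1.9057×10⁻³ m = 1.9057 mm
stainless steel: ΔL = 16×10⁻⁶ × 2.036 m × 72 = 2.3455×10⁻³ m = 2.3455 mm
difference = 2.3455 − 1.9057 = 0.4398 mm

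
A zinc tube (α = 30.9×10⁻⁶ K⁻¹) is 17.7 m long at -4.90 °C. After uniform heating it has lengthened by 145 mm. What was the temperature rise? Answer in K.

ΔT = 265 K

ΔL = αL₀ΔT ⇒ ΔT = ΔL / (αL₀)
ΔT = 145×10⁻³ m / (30.9×10⁻⁶ × 17.7 m) = 265.12 K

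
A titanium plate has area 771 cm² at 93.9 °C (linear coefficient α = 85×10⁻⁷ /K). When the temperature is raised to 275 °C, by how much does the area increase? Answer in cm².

Area coefficient ≈ 2α; |ΔT| = 181.1 K
ΔA = 2αA₀ΔT = 2(85×10⁻⁷)(771)(181.1) = 2.37 cm²

ΔA = 2.37 cm²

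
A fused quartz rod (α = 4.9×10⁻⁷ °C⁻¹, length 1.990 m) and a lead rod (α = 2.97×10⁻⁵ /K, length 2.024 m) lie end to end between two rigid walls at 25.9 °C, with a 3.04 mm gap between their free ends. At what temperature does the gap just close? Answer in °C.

α₁L₁ = 9.751×10⁻⁷ m/K, α₂L₂ = 6.01128×10⁻⁵ m/K → total 6.10879×10⁻⁵ m/K
ΔT = g/(α₁L₁+α₂L₂) = 3.04×10⁻³ / 6.10879×10⁻⁵ = 49.764 K
T = 25.9 + 49.764 = 75.664 °C

T = 75.7 °C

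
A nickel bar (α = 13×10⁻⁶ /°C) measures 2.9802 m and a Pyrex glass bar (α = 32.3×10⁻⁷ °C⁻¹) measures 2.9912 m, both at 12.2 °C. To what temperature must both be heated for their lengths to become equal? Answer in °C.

T = 390.5 °C

Equal length when α₁L₁ΔT − α₂L₂ΔT = L₂ − L₁ = 1.10×10⁻² m
α₁L₁ = 3.87426×10⁻⁵, α₂L₂ = 9.661576×10⁻⁶ → Δ(αL) = 2.9081024×10⁻⁵ m/K
ΔT = 1.10×10⁻² / 2.9081024×10⁻⁵ = 378.254 K, so T = 12.2 + 378.254 = 390.454 °C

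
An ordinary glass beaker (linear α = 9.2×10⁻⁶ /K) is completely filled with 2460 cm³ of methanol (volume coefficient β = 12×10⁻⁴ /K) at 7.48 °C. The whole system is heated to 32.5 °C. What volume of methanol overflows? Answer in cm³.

72.2 cm³

The beaker also expands: β_container ≈ 3α = 2.76×10⁻⁵ /K
Net overflow = V₀(β_liq − 3α_cont)ΔT
β − 3α = 1.20×10⁻³ − 2.76×10⁻⁵ = 1.1724×10⁻³ /K; ΔT = 25.02 K
ΔV = 2460 × 1.1724×10⁻³ × 25.02 = 72.2 cm³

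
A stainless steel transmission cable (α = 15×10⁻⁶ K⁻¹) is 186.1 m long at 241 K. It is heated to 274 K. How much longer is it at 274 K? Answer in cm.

ΔL = 9.21 cm

|ΔT| = |274 − 241| = 33 K
ΔL = αL₀ΔT = (15×10⁻⁶)(186.1)(33) = 9.21×10⁻² m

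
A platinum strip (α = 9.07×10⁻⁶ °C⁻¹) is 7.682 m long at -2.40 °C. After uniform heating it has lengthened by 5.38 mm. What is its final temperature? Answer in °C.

T = 74.8 °C

ΔL = αL₀ΔT ⇒ ΔT = ΔL / (αL₀)
ΔT = 5.38×10⁻³ m / (9.07×10⁻⁶ × 7.682 m) = 77.215 K
T = -2.40 + 77.215 = 74.815 °C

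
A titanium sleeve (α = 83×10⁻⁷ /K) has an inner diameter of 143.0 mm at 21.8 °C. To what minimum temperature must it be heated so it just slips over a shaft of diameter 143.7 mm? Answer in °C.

T = 612 °C

Required Δd = 143.7 − 143.0 = 0.7 mm
Δd = αd₀ΔT ⇒ ΔT = Δd/(αd₀) = 0.7 / (83×10⁻⁷ × 143.0) = 589.77 K
T_min = 21.8 + 589.77 = 611.57 °C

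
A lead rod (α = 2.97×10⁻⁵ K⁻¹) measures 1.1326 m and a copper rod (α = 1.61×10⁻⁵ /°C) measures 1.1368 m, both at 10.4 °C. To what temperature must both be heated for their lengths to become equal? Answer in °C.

L₁(1 + α₁ΔT) = L₂(1 + α₂ΔT) ⇒ ΔT = (L₂ − L₁)/(α₁L₁ − α₂L₂)
L₂ − L₁ = 1.1368 − 1.1326 = 4.20×10⁻³ m
α₁L₁ − α₂L₂ = 2.97×10⁻⁵×1.1326 − 1.61×10⁻⁵×1.1368 = 1.533574×10⁻⁵ m/K
ΔT = 4.20×10⁻³ / 1.533574×10⁻⁵ = 273.870 K
T = 10.4 + 273.870 = 284.270 °C

T = 284.3 °C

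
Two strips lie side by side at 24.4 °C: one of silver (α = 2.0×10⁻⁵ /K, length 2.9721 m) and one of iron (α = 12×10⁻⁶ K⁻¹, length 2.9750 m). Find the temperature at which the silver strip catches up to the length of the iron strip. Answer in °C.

T = 146.5 °C

L₁(1 + α₁ΔT) = L₂(1 + α₂ΔT) ⇒ ΔT = (L₂ − L₁)/(α₁L₁ − α₂L₂)
L₂ − L₁ = 2.9750 − 2.9721 = 2.90×10⁻³ m
α₁L₁ − α₂L₂ = 2.0×10⁻⁵×2.9721 − 12×10⁻⁶×2.9750 = 2.3742×10⁻⁵ m/K
ΔT = 2.90×10⁻³ / 2.3742×10⁻⁵ = 122.146 K
T = 24.4 + 122.146 = 146.546 °C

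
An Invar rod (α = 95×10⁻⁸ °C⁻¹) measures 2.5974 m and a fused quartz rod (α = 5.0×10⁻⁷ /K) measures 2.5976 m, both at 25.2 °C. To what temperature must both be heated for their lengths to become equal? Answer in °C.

T = 196.3 °C

L₁(1 + α₁ΔT) = L₂(1 + α₂ΔT) ⇒ ΔT = (L₂ − L₁)/(α₁L₁ − α₂L₂)
L₂ − L₁ = 2.5976 − 2.5974 = 2.00×10⁻⁴ m
α₁L₁ − α₂L₂ = 95×10⁻⁸×2.5974 − 5.0×10⁻⁷×2.5976 = 1.16873×10⁻⁶ m/K
ΔT = 2.00×10⁻⁴ / 1.16873×10⁻⁶ = 171.126 K
T = 25.2 + 171.126 = 196.326 °C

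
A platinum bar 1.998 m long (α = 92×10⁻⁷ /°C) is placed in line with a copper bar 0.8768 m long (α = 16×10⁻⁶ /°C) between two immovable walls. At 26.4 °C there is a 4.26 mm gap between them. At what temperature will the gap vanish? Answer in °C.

α₁L₁ = 1.83816×10⁻⁵ m/K, α₂L₂ = 1.40288×10⁻⁵ m/K → total 3.24104×10⁻⁵ m/K
ΔT = g/(α₁L₁+α₂L₂) = 4.26×10⁻³ / 3.24104×10⁻⁵ = 131.44 K
T = 26.4 + 131.44 = 157.84 °C

T = 158 °C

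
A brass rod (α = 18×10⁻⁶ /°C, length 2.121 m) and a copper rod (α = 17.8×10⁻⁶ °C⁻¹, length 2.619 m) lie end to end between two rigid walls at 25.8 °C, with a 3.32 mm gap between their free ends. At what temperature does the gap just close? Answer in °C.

T = 65.0 °C

α₁L₁ = 3.8178×10⁻⁵ m/K, α₂L₂ = 4.66182×10⁻⁵ m/K → total 8.47962×10⁻⁵ m/K
ΔT = g/(α₁L₁+α₂L₂) = 3.32×10⁻³ / 8.47962×10⁻⁵ = 39.153 K
T = 25.8 + 39.153 = 64.953 °C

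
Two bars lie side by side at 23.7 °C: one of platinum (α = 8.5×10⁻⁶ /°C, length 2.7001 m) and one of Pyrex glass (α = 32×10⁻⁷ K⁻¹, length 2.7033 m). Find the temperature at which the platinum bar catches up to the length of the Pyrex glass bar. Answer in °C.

T = 247.5 °C

Equal length when α₁L₁ΔT − α₂L₂ΔT = L₂ − L₁ = 3.20×10⁻³ m
α₁L₁ = 2.295085×10⁻⁵, α₂L₂ = 8.65056×10⁻⁶ → Δ(αL) = 1.430029×10⁻⁵ m/K
ΔT = 3.20×10⁻³ / 1.430029×10⁻⁵ = 223.772 K, so T = 23.7 + 223.772 = 247.472 °C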